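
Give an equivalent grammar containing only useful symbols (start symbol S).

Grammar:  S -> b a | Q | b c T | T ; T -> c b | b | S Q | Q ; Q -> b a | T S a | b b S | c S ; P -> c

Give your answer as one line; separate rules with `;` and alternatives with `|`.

Generating nonterminals: {P, Q, S, T}.
Reachable from S after that: {Q, S, T}.
Removed useless symbols: {P} and every production mentioning them.

S -> b a | Q | b c T | T; T -> c b | b | S Q | Q; Q -> b a | T S a | b b S | c S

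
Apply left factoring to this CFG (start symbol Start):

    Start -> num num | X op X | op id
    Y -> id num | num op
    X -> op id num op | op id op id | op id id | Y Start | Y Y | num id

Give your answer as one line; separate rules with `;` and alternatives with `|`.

Start -> num num | X op X | op id; Y -> id num | num op; X -> num id | op id X1 | Y X2; X1 -> num op | op id | id; X2 -> Start | Y

X has alternatives sharing prefix 'op id': factor to X → op id X1 with X1 → num op | op id | id.
X has alternatives sharing prefix 'Y': factor to X → Y X2 with X2 → Start | Y.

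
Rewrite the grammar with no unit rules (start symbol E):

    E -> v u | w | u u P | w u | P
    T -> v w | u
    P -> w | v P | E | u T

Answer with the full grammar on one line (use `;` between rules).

Unit pairs: E ⇒* {P}; P ⇒* {E}.
Replace each nonterminal's rules with the union of the non-unit rules of every nonterminal it unit-derives.

E -> v u | w | u u P | w u | v P | u T; T -> v w | u; P -> v u | w | u u P | w u | v P | u T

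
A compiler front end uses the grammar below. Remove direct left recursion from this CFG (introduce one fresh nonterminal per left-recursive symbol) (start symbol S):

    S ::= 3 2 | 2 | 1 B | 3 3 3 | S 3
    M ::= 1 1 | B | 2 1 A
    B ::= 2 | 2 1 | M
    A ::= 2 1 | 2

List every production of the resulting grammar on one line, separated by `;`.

S is directly left-recursive.
For S: α = {3}, β = {3 2, 2, 1 B, 3 3 3}. Rewrite as S → β S' and S' → α S' | ε.

S ::= 3 2 S' | 2 S' | 1 B S' | 3 3 3 S'; M ::= 1 1 | B | 2 1 A; B ::= 2 | 2 1 | M; A ::= 2 1 | 2; S' ::= 3 S' | ε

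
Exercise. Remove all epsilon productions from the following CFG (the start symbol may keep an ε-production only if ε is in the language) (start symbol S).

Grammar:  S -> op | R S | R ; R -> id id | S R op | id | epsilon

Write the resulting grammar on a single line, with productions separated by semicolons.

Nullable set = {R, S}.
ε ∈ L(G) since S is nullable, so keep S → ε.
Add the nullable-subset variants: S → R S gives R S | R. R → S R op gives S R op | S op | R op | op.

S -> op | R S | R | ε; R -> id id | S R op | S op | R op | op | id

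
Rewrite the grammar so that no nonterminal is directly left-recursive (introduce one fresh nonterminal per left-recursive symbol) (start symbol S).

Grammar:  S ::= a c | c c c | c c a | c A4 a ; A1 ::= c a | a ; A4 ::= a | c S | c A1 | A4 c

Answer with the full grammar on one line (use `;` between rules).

S ::= a c | c c c | c c a | c A4 a; A1 ::= c a | a; A4 ::= a A4' | c S A4' | c A1 A4'; A4' ::= c A4' | ε

Left recursion appears on A4.
For A4: α = {c}, β = {a, c S, c A1}. Rewrite as A4 → β A4' and A4' → α A4' | ε.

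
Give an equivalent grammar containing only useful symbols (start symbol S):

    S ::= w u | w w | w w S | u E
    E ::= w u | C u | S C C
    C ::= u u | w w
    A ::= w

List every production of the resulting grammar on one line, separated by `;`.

S ::= w u | w w | w w S | u E; E ::= w u | C u | S C C; C ::= u u | w w

Generating nonterminals: {A, C, E, S}.
Reachable from S after that: {C, E, S}.
Removed useless symbols: {A} and every production mentioning them.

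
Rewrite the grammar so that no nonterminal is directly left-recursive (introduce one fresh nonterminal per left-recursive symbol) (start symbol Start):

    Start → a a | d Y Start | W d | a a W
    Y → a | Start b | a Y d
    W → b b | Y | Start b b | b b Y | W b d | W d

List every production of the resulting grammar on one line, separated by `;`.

Start → a a | d Y Start | W d | a a W; Y → a | Start b | a Y d; W → b b W1 | Y W1 | Start b b W1 | b b Y W1; W1 → b d W1 | d W1 | ε

W is directly left-recursive.
For W: α = {b d, d}, β = {b b, Y, Start b b, b b Y}. Rewrite as W → β W1 and W1 → α W1 | ε.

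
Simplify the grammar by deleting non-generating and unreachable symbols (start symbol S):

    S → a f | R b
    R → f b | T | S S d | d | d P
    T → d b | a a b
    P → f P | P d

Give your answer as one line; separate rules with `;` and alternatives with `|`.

S → a f | R b; R → f b | T | S S d | d; T → d b | a a b

Generating nonterminals: {R, S, T}.
Reachable from S after that: {R, S, T}.
Removed useless symbols: {P} and every production mentioning them.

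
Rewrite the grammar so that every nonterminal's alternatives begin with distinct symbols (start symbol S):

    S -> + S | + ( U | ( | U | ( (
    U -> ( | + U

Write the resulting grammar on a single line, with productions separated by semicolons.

S -> U | + S' | ( S''; U -> ( | + U; S' -> S | ( U; S'' -> eps | (

S has alternatives sharing prefix '+': factor to S → + S' with S' → S | ( U.
S has alternatives sharing prefix '(': factor to S → ( S'' with S'' → ε | (.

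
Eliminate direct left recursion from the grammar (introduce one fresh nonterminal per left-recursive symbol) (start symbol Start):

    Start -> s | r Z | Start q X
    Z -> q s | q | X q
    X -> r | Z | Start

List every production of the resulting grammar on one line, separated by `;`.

Directly left-recursive nonterminal: Start.
For Start: α = {q X}, β = {s, r Z}. Rewrite as Start → β Start1 and Start1 → α Start1 | ε.

Start -> s Start1 | r Z Start1; Z -> q s | q | X q; X -> r | Z | Start; Start1 -> q X Start1 | ε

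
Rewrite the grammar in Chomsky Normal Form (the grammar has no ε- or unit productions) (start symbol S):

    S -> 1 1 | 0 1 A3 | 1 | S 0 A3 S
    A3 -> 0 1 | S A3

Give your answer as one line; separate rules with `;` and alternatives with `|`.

Introduce a nonterminal for each terminal appearing in a rule of length ≥ 2: X1 → 1, X2 → 0.
Binarize each right-hand side of length ≥ 3 by chaining fresh nonterminals (Y1, Y2, …): affected rules were S → X2 X1 A3; S → S X2 A3 S.

S -> X1 X1 | X2 Y1 | 1 | S Y2; A3 -> X2 X1 | S A3; X1 -> 1; X2 -> 0; Y1 -> X1 A3; Y2 -> X2 Y3; Y3 -> A3 S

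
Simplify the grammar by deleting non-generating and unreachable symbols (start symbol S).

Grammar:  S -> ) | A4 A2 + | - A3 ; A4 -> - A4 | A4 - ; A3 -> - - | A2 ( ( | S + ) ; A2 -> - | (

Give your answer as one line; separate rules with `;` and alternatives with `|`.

Generating nonterminals: {A2, A3, S}.
Reachable from S after that: {A2, A3, S}.
Removed useless symbols: {A4} and every production mentioning them.

S -> ) | - A3; A3 -> - - | A2 ( ( | S + ); A2 -> - | (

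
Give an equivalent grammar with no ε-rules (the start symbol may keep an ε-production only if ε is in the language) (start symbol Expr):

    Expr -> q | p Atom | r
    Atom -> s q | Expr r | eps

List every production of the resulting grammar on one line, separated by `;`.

The nullable symbols are {Atom}.
ε ∉ L(G), so no ε-production is kept.
Add the nullable-subset variants: Expr → p Atom gives p Atom | p.

Expr -> q | p Atom | p | r; Atom -> s q | Expr r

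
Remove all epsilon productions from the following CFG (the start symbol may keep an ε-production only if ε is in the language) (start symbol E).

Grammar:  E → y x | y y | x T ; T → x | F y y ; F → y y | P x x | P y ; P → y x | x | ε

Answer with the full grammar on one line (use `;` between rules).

Nullable nonterminals: {P}.
ε ∉ L(G), so no ε-production is kept.
For each production, add variants omitting each subset of nullable occurrences: F → P x x gives P x x | x x. F → P y gives P y | y.

E → y x | y y | x T; T → x | F y y; F → y y | P x x | x x | P y | y; P → y x | x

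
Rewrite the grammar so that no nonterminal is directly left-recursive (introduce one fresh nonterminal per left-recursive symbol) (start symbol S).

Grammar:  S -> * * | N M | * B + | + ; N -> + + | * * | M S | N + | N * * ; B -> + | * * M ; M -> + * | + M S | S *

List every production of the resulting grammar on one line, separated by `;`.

S -> * * | N M | * B + | +; N -> + + N' | * * N' | M S N'; B -> + | * * M; M -> + * | + M S | S *; N' -> + N' | * * N' | ε

Left recursion appears on N.
For N: α = {+, * *}, β = {+ +, * *, M S}. Rewrite as N → β N' and N' → α N' | ε.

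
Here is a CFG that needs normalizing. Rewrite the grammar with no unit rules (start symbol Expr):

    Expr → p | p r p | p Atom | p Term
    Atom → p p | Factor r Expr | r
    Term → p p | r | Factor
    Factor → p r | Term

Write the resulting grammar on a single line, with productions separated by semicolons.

Expr → p | p r p | p Atom | p Term; Atom → p p | Factor r Expr | r; Term → p p | r | p r; Factor → p p | r | p r

Unit pairs: Factor ⇒* {Term}; Term ⇒* {Factor}.
Replace each nonterminal's rules with the union of the non-unit rules of every nonterminal it unit-derives.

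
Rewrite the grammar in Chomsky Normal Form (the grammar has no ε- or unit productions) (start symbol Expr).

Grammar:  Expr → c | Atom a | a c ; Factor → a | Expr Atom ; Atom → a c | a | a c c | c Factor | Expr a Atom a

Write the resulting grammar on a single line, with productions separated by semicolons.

Introduce a nonterminal for each terminal appearing in a rule of length ≥ 2: X1 → a, X2 → c.
Binarize each right-hand side of length ≥ 3 by chaining fresh nonterminals (Y1, Y2, …): affected rules were Atom → X1 X2 X2; Atom → Expr X1 Atom X1.

Expr → c | Atom X1 | X1 X2; Factor → a | Expr Atom; Atom → X1 X2 | a | X1 Y1 | X2 Factor | Expr Y2; X1 → a; X2 → c; Y1 → X2 X2; Y2 → X1 Y3; Y3 → Atom X1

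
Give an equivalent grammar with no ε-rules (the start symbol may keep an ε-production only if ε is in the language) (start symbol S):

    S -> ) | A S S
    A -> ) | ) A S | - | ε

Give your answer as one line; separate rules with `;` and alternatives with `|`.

S -> ) | A S S | S S; A -> ) | ) A S | ) S | -

Nullable set = {A}.
ε ∉ L(G), so no ε-production is kept.
Add the nullable-subset variants: S → A S S gives A S S | S S. A → ) A S gives ) A S | ) S.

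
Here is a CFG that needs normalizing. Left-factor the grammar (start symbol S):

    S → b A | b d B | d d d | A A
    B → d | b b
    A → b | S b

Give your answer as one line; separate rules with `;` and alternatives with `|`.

S has alternatives sharing prefix 'b': factor to S → b S' with S' → A | d B.

S → d d d | A A | b S'; B → d | b b; A → b | S b; S' → A | d B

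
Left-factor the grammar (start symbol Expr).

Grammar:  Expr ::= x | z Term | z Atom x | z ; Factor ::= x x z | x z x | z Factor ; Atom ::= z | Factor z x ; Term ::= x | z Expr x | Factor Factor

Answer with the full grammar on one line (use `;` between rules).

Expr ::= x | z Expr1; Factor ::= z Factor | x Factor1; Atom ::= z | Factor z x; Term ::= x | z Expr x | Factor Factor; Expr1 ::= Term | Atom x | ε; Factor1 ::= x z | z x

Expr has alternatives sharing prefix 'z': factor to Expr → z Expr1 with Expr1 → Term | Atom x | ε.
Factor has alternatives sharing prefix 'x': factor to Factor → x Factor1 with Factor1 → x z | z x.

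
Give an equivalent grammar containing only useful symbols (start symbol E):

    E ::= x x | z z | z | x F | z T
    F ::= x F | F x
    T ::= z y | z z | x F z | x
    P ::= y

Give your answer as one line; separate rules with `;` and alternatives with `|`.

Generating nonterminals: {E, P, T}.
Reachable from E after that: {E, T}.
Removed useless symbols: {F, P} and every production mentioning them.

E ::= x x | z z | z | z T; T ::= z y | z z | x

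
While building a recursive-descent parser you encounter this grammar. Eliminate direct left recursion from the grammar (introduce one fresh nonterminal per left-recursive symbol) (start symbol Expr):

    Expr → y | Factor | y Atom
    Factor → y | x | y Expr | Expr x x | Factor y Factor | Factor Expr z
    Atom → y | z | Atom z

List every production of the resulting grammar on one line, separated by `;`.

Factor, Atom are directly left-recursive.
For Factor: α = {y Factor, Expr z}, β = {y, x, y Expr, Expr x x}. Rewrite as Factor → β Factor1 and Factor1 → α Factor1 | ε.
For Atom: α = {z}, β = {y, z}. Rewrite as Atom → β Atom1 and Atom1 → α Atom1 | ε.

Expr → y | Factor | y Atom; Factor → y Factor1 | x Factor1 | y Expr Factor1 | Expr x x Factor1; Atom → y Atom1 | z Atom1; Factor1 → y Factor Factor1 | Expr z Factor1 | ε; Atom1 → z Atom1 | ε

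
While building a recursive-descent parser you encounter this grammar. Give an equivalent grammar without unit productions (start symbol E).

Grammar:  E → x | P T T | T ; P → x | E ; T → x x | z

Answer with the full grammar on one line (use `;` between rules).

E → x | P T T | x x | z; P → x | P T T | x x | z; T → x x | z

Unit pairs: E ⇒* {T}; P ⇒* {E, T}.
For each unit pair (A, B), copy every non-unit production of B to A, then drop all unit productions.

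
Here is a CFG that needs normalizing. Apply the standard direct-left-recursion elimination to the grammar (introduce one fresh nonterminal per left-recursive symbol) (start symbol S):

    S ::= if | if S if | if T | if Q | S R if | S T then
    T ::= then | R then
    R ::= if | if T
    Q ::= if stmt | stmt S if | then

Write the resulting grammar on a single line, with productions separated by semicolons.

Directly left-recursive nonterminal: S.
For S: α = {R if, T then}, β = {if, if S if, if T, if Q}. Rewrite as S → β S' and S' → α S' | ε.

S ::= if S' | if S if S' | if T S' | if Q S'; T ::= then | R then; R ::= if | if T; Q ::= if stmt | stmt S if | then; S' ::= R if S' | T then S' | ε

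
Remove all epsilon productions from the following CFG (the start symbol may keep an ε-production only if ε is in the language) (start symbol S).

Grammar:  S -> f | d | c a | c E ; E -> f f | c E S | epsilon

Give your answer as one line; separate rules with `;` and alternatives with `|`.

Nullable nonterminals: {E}.
ε ∉ L(G), so no ε-production is kept.
Expand every rule over subsets of its nullable positions: S → c E gives c E | c. E → c E S gives c E S | c S.

S -> f | d | c a | c E | c; E -> f f | c E S | c S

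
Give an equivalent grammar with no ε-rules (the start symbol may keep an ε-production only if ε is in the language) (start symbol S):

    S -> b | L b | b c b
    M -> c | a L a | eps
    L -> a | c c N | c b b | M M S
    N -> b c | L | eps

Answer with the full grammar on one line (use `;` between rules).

Nullable nonterminals: {M, N}.
ε ∉ L(G), so no ε-production is kept.
Expand every rule over subsets of its nullable positions: L → c c N gives c c N | c c. L → M M S gives M M S | M S | S.

S -> b | L b | b c b; M -> c | a L a; L -> a | c c N | c c | c b b | M M S | M S | S; N -> b c | L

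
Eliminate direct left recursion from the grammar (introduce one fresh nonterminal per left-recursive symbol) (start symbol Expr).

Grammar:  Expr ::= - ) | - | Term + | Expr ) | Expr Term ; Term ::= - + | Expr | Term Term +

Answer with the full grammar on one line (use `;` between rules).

Expr ::= - ) Expr1 | - Expr1 | Term + Expr1; Term ::= - + Term1 | Expr Term1; Expr1 ::= ) Expr1 | Term Expr1 | ε; Term1 ::= Term + Term1 | ε

Directly left-recursive nonterminals: Expr, Term.
For Expr: α = {), Term}, β = {- ), -, Term +}. Rewrite as Expr → β Expr1 and Expr1 → α Expr1 | ε.
For Term: α = {Term +}, β = {- +, Expr}. Rewrite as Term → β Term1 and Term1 → α Term1 | ε.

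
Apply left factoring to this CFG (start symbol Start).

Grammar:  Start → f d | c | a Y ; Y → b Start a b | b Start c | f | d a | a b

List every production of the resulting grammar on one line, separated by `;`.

Y has alternatives sharing prefix 'b Start': factor to Y → b Start Y1 with Y1 → a b | c.

Start → f d | c | a Y; Y → f | d a | a b | b Start Y1; Y1 → a b | c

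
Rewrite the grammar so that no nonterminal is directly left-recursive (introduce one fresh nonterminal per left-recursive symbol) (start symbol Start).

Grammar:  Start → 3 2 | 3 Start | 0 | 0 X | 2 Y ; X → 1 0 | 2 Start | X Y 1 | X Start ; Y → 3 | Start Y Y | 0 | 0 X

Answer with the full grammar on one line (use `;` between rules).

Directly left-recursive nonterminal: X.
For X: α = {Y 1, Start}, β = {1 0, 2 Start}. Rewrite as X → β X1 and X1 → α X1 | ε.

Start → 3 2 | 3 Start | 0 | 0 X | 2 Y; X → 1 0 X1 | 2 Start X1; Y → 3 | Start Y Y | 0 | 0 X; X1 → Y 1 X1 | Start X1 | ε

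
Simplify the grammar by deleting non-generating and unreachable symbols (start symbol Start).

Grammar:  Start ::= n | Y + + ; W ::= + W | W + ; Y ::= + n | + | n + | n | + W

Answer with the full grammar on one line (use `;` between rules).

Generating nonterminals: {Start, Y}.
Reachable from Start after that: {Start, Y}.
Removed useless symbols: {W} and every production mentioning them.

Start ::= n | Y + +; Y ::= + n | + | n + | n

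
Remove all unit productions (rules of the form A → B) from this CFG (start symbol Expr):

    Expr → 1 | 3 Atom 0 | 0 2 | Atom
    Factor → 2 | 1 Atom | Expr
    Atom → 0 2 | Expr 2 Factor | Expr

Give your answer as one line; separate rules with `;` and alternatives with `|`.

Unit pairs: Atom ⇒* {Expr}; Expr ⇒* {Atom}; Factor ⇒* {Atom, Expr}.
For every A with A ⇒* B via unit rules, add B's non-unit alternatives to A; then delete every rule of the form X → Y.

Expr → 0 2 | Expr 2 Factor | 1 | 3 Atom 0; Factor → 0 2 | Expr 2 Factor | 2 | 1 Atom | 1 | 3 Atom 0; Atom → 0 2 | Expr 2 Factor | 1 | 3 Atom 0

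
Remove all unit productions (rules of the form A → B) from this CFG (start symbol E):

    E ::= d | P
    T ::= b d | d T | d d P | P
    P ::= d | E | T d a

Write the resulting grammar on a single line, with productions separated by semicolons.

Unit pairs: E ⇒* {P}; P ⇒* {E}; T ⇒* {E, P}.
Replace each nonterminal's rules with the union of the non-unit rules of every nonterminal it unit-derives.

E ::= d | T d a; T ::= d | T d a | b d | d T | d d P; P ::= d | T d a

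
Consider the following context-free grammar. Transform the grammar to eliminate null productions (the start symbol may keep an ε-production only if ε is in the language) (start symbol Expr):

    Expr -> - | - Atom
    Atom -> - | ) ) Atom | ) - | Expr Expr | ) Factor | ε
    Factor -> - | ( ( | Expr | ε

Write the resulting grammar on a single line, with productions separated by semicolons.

Expr -> - | - Atom; Atom -> - | ) ) Atom | ) ) | ) - | Expr Expr | ) Factor | ); Factor -> - | ( ( | Expr

Nullable set = {Atom, Factor}.
ε ∉ L(G), so no ε-production is kept.
Expand every rule over subsets of its nullable positions: Atom → ) ) Atom gives ) ) Atom | ) ). Atom → ) Factor gives ) Factor | ).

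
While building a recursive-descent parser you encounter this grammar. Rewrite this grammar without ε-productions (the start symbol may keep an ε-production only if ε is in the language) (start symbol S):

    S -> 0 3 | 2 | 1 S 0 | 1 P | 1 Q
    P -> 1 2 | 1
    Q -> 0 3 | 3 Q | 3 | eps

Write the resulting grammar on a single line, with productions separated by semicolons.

Nullable set = {Q}.
ε ∉ L(G), so no ε-production is kept.
Expand every rule over subsets of its nullable positions: S → 1 Q gives 1 Q | 1. Q → 3 Q gives 3 Q | 3.

S -> 0 3 | 2 | 1 S 0 | 1 P | 1 Q | 1; P -> 1 2 | 1; Q -> 0 3 | 3 Q | 3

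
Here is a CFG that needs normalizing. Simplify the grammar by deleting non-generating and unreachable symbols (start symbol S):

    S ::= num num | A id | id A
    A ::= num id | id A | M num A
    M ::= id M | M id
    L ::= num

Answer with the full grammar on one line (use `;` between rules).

S ::= num num | A id | id A; A ::= num id | id A

Generating nonterminals: {A, L, S}.
Reachable from S after that: {A, S}.
Removed useless symbols: {L, M} and every production mentioning them.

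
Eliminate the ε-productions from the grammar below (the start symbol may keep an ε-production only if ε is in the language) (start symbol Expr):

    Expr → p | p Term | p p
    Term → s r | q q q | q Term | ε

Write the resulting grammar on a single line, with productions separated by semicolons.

Expr → p | p Term | p p; Term → s r | q q q | q Term | q

The nullable symbols are {Term}.
ε ∉ L(G), so no ε-production is kept.
Add the nullable-subset variants: Term → q Term gives q Term | q.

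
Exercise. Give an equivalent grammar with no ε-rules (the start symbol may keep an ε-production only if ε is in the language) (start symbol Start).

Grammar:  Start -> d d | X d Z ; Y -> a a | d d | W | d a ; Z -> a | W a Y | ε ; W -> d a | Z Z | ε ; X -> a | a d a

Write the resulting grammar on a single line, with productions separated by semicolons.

Nullable nonterminals: {W, Y, Z}.
ε ∉ L(G), so no ε-production is kept.
Expand every rule over subsets of its nullable positions: Start → X d Z gives X d Z | X d. Z → W a Y gives W a Y | W a | a Y. W → Z Z gives Z Z | Z.

Start -> d d | X d Z | X d; Y -> a a | d d | W | d a; Z -> a | W a Y | W a | a Y; W -> d a | Z Z | Z; X -> a | a d a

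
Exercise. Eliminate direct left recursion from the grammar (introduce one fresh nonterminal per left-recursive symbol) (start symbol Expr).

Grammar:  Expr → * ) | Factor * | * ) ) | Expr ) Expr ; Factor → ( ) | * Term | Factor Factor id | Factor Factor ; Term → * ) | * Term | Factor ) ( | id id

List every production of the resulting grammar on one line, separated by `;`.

Directly left-recursive nonterminals: Expr, Factor.
For Expr: α = {) Expr}, β = {* ), Factor *, * ) )}. Rewrite as Expr → β Expr1 and Expr1 → α Expr1 | ε.
For Factor: α = {Factor id, Factor}, β = {( ), * Term}. Rewrite as Factor → β Factor1 and Factor1 → α Factor1 | ε.

Expr → * ) Expr1 | Factor * Expr1 | * ) ) Expr1; Factor → ( ) Factor1 | * Term Factor1; Term → * ) | * Term | Factor ) ( | id id; Expr1 → ) Expr Expr1 | ε; Factor1 → Factor id Factor1 | Factor Factor1 | ε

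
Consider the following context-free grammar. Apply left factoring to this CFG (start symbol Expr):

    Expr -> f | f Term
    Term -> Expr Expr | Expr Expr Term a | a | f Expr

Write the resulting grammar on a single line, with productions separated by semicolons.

Expr -> f Expr1; Term -> a | f Expr | Expr Expr Term1; Expr1 -> ε | Term; Term1 -> ε | Term a

Expr has alternatives sharing prefix 'f': factor to Expr → f Expr1 with Expr1 → ε | Term.
Term has alternatives sharing prefix 'Expr Expr': factor to Term → Expr Expr Term1 with Term1 → ε | Term a.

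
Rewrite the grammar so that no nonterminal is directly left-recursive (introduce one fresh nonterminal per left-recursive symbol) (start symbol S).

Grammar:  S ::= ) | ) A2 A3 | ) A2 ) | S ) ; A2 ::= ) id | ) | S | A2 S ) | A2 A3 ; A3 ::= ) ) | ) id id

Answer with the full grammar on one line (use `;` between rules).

S, A2 are directly left-recursive.
For S: α = {)}, β = {), ) A2 A3, ) A2 )}. Rewrite as S → β S' and S' → α S' | ε.
For A2: α = {S ), A3}, β = {) id, ), S}. Rewrite as A2 → β A2' and A2' → α A2' | ε.

S ::= ) S' | ) A2 A3 S' | ) A2 ) S'; A2 ::= ) id A2' | ) A2' | S A2'; A3 ::= ) ) | ) id id; S' ::= ) S' | ε; A2' ::= S ) A2' | A3 A2' | ε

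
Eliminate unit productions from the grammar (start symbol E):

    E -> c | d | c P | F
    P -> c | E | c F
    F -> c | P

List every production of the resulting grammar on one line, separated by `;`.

Unit pairs: E ⇒* {F, P}; F ⇒* {E, P}; P ⇒* {E, F}.
For every A with A ⇒* B via unit rules, add B's non-unit alternatives to A; then delete every rule of the form X → Y.

E -> c | d | c P | c F; P -> c | d | c P | c F; F -> c | d | c P | c F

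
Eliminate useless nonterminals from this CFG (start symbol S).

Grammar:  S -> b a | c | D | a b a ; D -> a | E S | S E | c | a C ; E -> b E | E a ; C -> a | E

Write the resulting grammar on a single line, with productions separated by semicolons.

S -> b a | c | D | a b a; D -> a | c | a C; C -> a

Generating nonterminals: {C, D, S}.
Reachable from S after that: {C, D, S}.
Removed useless symbols: {E} and every production mentioning them.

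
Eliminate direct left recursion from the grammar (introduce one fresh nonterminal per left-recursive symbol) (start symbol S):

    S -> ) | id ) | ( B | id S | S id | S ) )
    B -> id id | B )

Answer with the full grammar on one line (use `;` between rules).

S, B are directly left-recursive.
For S: α = {id, ) )}, β = {), id ), ( B, id S}. Rewrite as S → β S' and S' → α S' | ε.
For B: α = {)}, β = {id id}. Rewrite as B → β B' and B' → α B' | ε.

S -> ) S' | id ) S' | ( B S' | id S S'; B -> id id B'; S' -> id S' | ) ) S' | ε; B' -> ) B' | ε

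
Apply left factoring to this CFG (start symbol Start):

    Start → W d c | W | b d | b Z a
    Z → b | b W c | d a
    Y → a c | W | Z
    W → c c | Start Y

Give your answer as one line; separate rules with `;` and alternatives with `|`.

Start → W Start1 | b Start2; Z → d a | b Z1; Y → a c | W | Z; W → c c | Start Y; Start1 → d c | eps; Start2 → d | Z a; Z1 → eps | W c

Start has alternatives sharing prefix 'W': factor to Start → W Start1 with Start1 → d c | ε.
Start has alternatives sharing prefix 'b': factor to Start → b Start2 with Start2 → d | Z a.
Z has alternatives sharing prefix 'b': factor to Z → b Z1 with Z1 → ε | W c.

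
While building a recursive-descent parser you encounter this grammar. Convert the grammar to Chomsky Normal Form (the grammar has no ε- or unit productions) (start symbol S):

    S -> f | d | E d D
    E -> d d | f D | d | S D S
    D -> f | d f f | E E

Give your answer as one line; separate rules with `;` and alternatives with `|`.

Introduce a nonterminal for each terminal appearing in a rule of length ≥ 2: X1 → d, X2 → f.
Binarize each right-hand side of length ≥ 3 by chaining fresh nonterminals (Y1, Y2, …): affected rules were S → E X1 D; E → S D S; D → X1 X2 X2.

S -> f | d | E Y1; E -> X1 X1 | X2 D | d | S Y2; D -> f | X1 Y3 | E E; X1 -> d; X2 -> f; Y1 -> X1 D; Y2 -> D S; Y3 -> X2 X2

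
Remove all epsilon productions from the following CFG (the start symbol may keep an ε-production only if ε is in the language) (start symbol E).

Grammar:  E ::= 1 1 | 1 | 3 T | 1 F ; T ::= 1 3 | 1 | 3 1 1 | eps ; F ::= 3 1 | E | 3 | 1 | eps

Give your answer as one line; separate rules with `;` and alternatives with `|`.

E ::= 1 1 | 1 | 3 T | 3 | 1 F; T ::= 1 3 | 1 | 3 1 1; F ::= 3 1 | E | 3 | 1

Nullable set = {F, T}.
ε ∉ L(G), so no ε-production is kept.
For each production, add variants omitting each subset of nullable occurrences: E → 3 T gives 3 T | 3.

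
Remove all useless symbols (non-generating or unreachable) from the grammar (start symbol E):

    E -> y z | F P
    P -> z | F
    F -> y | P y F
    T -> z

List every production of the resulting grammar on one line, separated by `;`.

Generating nonterminals: {E, F, P, T}.
Reachable from E after that: {E, F, P}.
Removed useless symbols: {T} and every production mentioning them.

E -> y z | F P; P -> z | F; F -> y | P y F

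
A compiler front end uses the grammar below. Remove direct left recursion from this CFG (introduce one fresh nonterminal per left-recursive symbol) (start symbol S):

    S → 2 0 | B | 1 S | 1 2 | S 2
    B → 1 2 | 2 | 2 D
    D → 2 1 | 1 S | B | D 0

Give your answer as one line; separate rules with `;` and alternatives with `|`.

Directly left-recursive nonterminals: S, D.
For S: α = {2}, β = {2 0, B, 1 S, 1 2}. Rewrite as S → β S' and S' → α S' | ε.
For D: α = {0}, β = {2 1, 1 S, B}. Rewrite as D → β D' and D' → α D' | ε.

S → 2 0 S' | B S' | 1 S S' | 1 2 S'; B → 1 2 | 2 | 2 D; D → 2 1 D' | 1 S D' | B D'; S' → 2 S' | epsilon; D' → 0 D' | epsilon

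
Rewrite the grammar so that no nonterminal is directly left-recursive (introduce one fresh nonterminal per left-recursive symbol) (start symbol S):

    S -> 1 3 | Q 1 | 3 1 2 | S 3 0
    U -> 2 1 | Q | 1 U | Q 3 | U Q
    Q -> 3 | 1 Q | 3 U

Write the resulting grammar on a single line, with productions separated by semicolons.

S -> 1 3 S' | Q 1 S' | 3 1 2 S'; U -> 2 1 U' | Q U' | 1 U U' | Q 3 U'; Q -> 3 | 1 Q | 3 U; S' -> 3 0 S' | epsilon; U' -> Q U' | epsilon

S, U are directly left-recursive.
For S: α = {3 0}, β = {1 3, Q 1, 3 1 2}. Rewrite as S → β S' and S' → α S' | ε.
For U: α = {Q}, β = {2 1, Q, 1 U, Q 3}. Rewrite as U → β U' and U' → α U' | ε.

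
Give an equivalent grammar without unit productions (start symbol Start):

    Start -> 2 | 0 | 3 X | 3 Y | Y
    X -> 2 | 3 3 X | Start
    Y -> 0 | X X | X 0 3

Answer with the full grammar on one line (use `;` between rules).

Start -> 2 | 0 | 3 X | 3 Y | X X | X 0 3; X -> 2 | 0 | 3 X | 3 Y | 3 3 X | X X | X 0 3; Y -> 0 | X X | X 0 3

Unit pairs: Start ⇒* {Y}; X ⇒* {Start, Y}.
For each unit pair (A, B), copy every non-unit production of B to A, then drop all unit productions.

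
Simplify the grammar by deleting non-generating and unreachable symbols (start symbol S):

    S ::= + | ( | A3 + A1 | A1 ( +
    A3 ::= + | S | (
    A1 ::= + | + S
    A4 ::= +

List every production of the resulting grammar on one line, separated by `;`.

Generating nonterminals: {A1, A3, A4, S}.
Reachable from S after that: {A1, A3, S}.
Removed useless symbols: {A4} and every production mentioning them.

S ::= + | ( | A3 + A1 | A1 ( +; A3 ::= + | S | (; A1 ::= + | + S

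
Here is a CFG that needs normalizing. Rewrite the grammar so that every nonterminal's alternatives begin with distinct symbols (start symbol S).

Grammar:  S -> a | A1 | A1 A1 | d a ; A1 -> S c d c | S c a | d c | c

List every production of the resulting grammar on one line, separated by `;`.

S -> a | d a | A1 S'; A1 -> d c | c | S c A1'; S' -> ε | A1; A1' -> d c | a

S has alternatives sharing prefix 'A1': factor to S → A1 S' with S' → ε | A1.
A1 has alternatives sharing prefix 'S c': factor to A1 → S c A1' with A1' → d c | a.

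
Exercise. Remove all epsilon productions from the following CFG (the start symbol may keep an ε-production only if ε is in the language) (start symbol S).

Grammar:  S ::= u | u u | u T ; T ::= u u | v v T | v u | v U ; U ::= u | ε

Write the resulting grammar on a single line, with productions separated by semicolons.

S ::= u | u u | u T; T ::= u u | v v T | v u | v U | v; U ::= u

Nullable nonterminals: {U}.
ε ∉ L(G), so no ε-production is kept.
For each production, add variants omitting each subset of nullable occurrences: T → v U gives v U | v.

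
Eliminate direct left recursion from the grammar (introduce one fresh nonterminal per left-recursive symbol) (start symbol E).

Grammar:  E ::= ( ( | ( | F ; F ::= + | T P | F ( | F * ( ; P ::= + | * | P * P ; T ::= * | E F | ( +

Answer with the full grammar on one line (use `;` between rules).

E ::= ( ( | ( | F; F ::= + F' | T P F'; P ::= + P' | * P'; T ::= * | E F | ( +; F' ::= ( F' | * ( F' | ε; P' ::= * P P' | ε

F, P are directly left-recursive.
For F: α = {(, * (}, β = {+, T P}. Rewrite as F → β F' and F' → α F' | ε.
For P: α = {* P}, β = {+, *}. Rewrite as P → β P' and P' → α P' | ε.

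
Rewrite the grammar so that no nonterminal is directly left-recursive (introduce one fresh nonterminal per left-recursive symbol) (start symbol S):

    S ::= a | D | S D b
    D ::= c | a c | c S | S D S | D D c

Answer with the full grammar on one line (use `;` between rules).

S ::= a S' | D S'; D ::= c D' | a c D' | c S D' | S D S D'; S' ::= D b S' | epsilon; D' ::= D c D' | epsilon

Left recursion appears on S, D.
For S: α = {D b}, β = {a, D}. Rewrite as S → β S' and S' → α S' | ε.
For D: α = {D c}, β = {c, a c, c S, S D S}. Rewrite as D → β D' and D' → α D' | ε.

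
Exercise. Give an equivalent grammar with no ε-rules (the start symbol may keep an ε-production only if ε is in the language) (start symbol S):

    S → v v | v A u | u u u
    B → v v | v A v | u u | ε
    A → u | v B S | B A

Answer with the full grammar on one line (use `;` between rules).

Nullable set = {B}.
ε ∉ L(G), so no ε-production is kept.
Add the nullable-subset variants: A → v B S gives v B S | v S.

S → v v | v A u | u u u; B → v v | v A v | u u; A → u | v B S | v S | B A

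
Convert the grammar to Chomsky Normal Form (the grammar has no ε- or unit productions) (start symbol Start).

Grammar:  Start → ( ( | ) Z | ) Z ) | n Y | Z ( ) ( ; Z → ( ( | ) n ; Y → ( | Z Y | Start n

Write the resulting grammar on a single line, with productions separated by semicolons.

Start → X1 X1 | X2 Z | X2 Y1 | X3 Y | Z Y2; Z → X1 X1 | X2 X3; Y → ( | Z Y | Start X3; X1 → (; X2 → ); X3 → n; Y1 → Z X2; Y2 → X1 Y3; Y3 → X2 X1

Introduce a nonterminal for each terminal appearing in a rule of length ≥ 2: X1 → (, X2 → ), X3 → n.
Binarize each right-hand side of length ≥ 3 by chaining fresh nonterminals (Y1, Y2, …): affected rules were Start → X2 Z X2; Start → Z X1 X2 X1.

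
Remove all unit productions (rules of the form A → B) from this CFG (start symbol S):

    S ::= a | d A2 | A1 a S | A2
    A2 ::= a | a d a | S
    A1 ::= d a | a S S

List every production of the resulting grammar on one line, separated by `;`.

S ::= a | a d a | d A2 | A1 a S; A2 ::= a | a d a | d A2 | A1 a S; A1 ::= d a | a S S

Unit pairs: A2 ⇒* {S}; S ⇒* {A2}.
Replace each nonterminal's rules with the union of the non-unit rules of every nonterminal it unit-derives.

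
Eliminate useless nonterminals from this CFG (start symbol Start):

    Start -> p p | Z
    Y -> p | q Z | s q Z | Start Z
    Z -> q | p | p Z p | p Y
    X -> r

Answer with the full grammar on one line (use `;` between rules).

Start -> p p | Z; Y -> p | q Z | s q Z | Start Z; Z -> q | p | p Z p | p Y

Generating nonterminals: {Start, X, Y, Z}.
Reachable from Start after that: {Start, Y, Z}.
Removed useless symbols: {X} and every production mentioning them.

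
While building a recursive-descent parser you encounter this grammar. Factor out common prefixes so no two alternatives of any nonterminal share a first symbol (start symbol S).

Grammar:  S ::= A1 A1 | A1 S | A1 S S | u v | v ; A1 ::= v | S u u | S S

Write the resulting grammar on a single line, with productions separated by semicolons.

S ::= u v | v | A1 S'; A1 ::= v | S A1'; S' ::= A1 | S S''; A1' ::= u u | S; S'' ::= ε | S

S has alternatives sharing prefix 'A1': factor to S → A1 S' with S' → A1 | S | S S.
A1 has alternatives sharing prefix 'S': factor to A1 → S A1' with A1' → u u | S.
S' has alternatives sharing prefix 'S': factor to S' → S S'' with S'' → ε | S.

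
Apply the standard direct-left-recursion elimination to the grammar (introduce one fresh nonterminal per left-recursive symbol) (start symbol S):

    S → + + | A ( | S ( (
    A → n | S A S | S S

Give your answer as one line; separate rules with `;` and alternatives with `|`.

S is directly left-recursive.
For S: α = {( (}, β = {+ +, A (}. Rewrite as S → β S' and S' → α S' | ε.

S → + + S' | A ( S'; A → n | S A S | S S; S' → ( ( S' | ε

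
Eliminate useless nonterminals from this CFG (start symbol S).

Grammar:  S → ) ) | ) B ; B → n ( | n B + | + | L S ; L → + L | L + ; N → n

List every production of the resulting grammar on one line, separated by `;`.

Generating nonterminals: {B, N, S}.
Reachable from S after that: {B, S}.
Removed useless symbols: {L, N} and every production mentioning them.

S → ) ) | ) B; B → n ( | n B + | +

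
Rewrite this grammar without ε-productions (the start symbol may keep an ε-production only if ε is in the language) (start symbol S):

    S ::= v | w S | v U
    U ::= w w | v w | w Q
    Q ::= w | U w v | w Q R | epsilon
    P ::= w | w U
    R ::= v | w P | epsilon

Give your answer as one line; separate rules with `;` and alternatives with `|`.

S ::= v | w S | v U; U ::= w w | v w | w Q | w; Q ::= w | U w v | w Q R | w Q | w R; P ::= w | w U; R ::= v | w P

Nullable nonterminals: {Q, R}.
ε ∉ L(G), so no ε-production is kept.
Expand every rule over subsets of its nullable positions: U → w Q gives w Q | w. Q → w Q R gives w Q R | w Q | w R.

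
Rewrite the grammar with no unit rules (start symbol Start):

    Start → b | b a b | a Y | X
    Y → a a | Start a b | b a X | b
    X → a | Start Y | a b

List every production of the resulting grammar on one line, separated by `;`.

Start → b | b a b | a Y | a | Start Y | a b; Y → a a | Start a b | b a X | b; X → a | Start Y | a b

Unit pairs: Start ⇒* {X}.
For each unit pair (A, B), copy every non-unit production of B to A, then drop all unit productions.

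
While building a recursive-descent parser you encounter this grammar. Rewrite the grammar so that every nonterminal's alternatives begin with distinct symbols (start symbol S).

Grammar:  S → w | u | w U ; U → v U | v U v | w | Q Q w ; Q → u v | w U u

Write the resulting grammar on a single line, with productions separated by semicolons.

S has alternatives sharing prefix 'w': factor to S → w S' with S' → ε | U.
U has alternatives sharing prefix 'v U': factor to U → v U U' with U' → ε | v.

S → u | w S'; U → w | Q Q w | v U U'; Q → u v | w U u; S' → ε | U; U' → ε | v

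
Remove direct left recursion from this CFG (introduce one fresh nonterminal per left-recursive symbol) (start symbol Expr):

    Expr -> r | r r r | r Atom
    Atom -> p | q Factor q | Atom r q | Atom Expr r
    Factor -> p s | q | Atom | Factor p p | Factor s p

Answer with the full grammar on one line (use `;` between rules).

Expr -> r | r r r | r Atom; Atom -> p Atom1 | q Factor q Atom1; Factor -> p s Factor1 | q Factor1 | Atom Factor1; Atom1 -> r q Atom1 | Expr r Atom1 | ε; Factor1 -> p p Factor1 | s p Factor1 | ε

Directly left-recursive nonterminals: Atom, Factor.
For Atom: α = {r q, Expr r}, β = {p, q Factor q}. Rewrite as Atom → β Atom1 and Atom1 → α Atom1 | ε.
For Factor: α = {p p, s p}, β = {p s, q, Atom}. Rewrite as Factor → β Factor1 and Factor1 → α Factor1 | ε.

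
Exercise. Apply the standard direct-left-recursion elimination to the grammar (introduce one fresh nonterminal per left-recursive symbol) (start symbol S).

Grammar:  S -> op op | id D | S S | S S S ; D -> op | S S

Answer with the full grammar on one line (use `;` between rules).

Left recursion appears on S.
For S: α = {S, S S}, β = {op op, id D}. Rewrite as S → β S' and S' → α S' | ε.

S -> op op S' | id D S'; D -> op | S S; S' -> S S' | S S S' | epsilon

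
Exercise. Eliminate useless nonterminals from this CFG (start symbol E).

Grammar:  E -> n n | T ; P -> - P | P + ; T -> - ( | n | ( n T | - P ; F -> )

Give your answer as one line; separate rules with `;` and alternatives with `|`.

E -> n n | T; T -> - ( | n | ( n T

Generating nonterminals: {E, F, T}.
Reachable from E after that: {E, T}.
Removed useless symbols: {F, P} and every production mentioning them.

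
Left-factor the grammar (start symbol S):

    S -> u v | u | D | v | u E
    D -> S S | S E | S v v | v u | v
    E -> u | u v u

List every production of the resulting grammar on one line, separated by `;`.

S has alternatives sharing prefix 'u': factor to S → u S' with S' → v | ε | E.
D has alternatives sharing prefix 'S': factor to D → S D' with D' → S | E | v v.
D has alternatives sharing prefix 'v': factor to D → v D'' with D'' → u | ε.
E has alternatives sharing prefix 'u': factor to E → u E' with E' → ε | v u.

S -> D | v | u S'; D -> S D' | v D''; E -> u E'; S' -> v | ε | E; D' -> S | E | v v; D'' -> u | ε; E' -> ε | v u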